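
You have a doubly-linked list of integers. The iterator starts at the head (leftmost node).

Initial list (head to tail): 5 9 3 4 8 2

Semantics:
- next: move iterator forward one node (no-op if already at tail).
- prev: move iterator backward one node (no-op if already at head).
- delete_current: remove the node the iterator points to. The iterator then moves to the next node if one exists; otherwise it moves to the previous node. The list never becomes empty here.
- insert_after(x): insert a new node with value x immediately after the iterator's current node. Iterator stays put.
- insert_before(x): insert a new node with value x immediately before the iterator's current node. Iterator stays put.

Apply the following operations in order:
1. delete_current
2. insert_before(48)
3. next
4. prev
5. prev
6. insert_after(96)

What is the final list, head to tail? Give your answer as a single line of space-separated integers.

Answer: 48 96 9 3 4 8 2

Derivation:
After 1 (delete_current): list=[9, 3, 4, 8, 2] cursor@9
After 2 (insert_before(48)): list=[48, 9, 3, 4, 8, 2] cursor@9
After 3 (next): list=[48, 9, 3, 4, 8, 2] cursor@3
After 4 (prev): list=[48, 9, 3, 4, 8, 2] cursor@9
After 5 (prev): list=[48, 9, 3, 4, 8, 2] cursor@48
After 6 (insert_after(96)): list=[48, 96, 9, 3, 4, 8, 2] cursor@48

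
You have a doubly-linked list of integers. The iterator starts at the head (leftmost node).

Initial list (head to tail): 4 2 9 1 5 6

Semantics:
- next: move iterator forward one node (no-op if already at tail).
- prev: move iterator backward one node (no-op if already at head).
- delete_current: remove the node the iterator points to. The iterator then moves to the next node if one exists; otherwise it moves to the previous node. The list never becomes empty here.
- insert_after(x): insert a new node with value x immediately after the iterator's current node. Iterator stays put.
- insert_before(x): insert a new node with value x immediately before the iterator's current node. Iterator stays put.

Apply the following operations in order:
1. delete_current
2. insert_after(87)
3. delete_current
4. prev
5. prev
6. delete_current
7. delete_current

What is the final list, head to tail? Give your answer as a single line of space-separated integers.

After 1 (delete_current): list=[2, 9, 1, 5, 6] cursor@2
After 2 (insert_after(87)): list=[2, 87, 9, 1, 5, 6] cursor@2
After 3 (delete_current): list=[87, 9, 1, 5, 6] cursor@87
After 4 (prev): list=[87, 9, 1, 5, 6] cursor@87
After 5 (prev): list=[87, 9, 1, 5, 6] cursor@87
After 6 (delete_current): list=[9, 1, 5, 6] cursor@9
After 7 (delete_current): list=[1, 5, 6] cursor@1

Answer: 1 5 6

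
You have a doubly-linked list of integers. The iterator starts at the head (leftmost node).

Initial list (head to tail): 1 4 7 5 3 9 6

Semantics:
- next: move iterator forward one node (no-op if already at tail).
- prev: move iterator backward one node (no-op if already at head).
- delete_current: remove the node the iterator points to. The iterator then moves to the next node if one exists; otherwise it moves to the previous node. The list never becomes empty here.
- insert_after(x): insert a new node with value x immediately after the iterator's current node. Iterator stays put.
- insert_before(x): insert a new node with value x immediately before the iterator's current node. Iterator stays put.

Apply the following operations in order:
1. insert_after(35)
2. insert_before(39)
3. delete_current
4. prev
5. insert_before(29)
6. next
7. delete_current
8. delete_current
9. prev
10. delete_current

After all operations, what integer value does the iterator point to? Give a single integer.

Answer: 7

Derivation:
After 1 (insert_after(35)): list=[1, 35, 4, 7, 5, 3, 9, 6] cursor@1
After 2 (insert_before(39)): list=[39, 1, 35, 4, 7, 5, 3, 9, 6] cursor@1
After 3 (delete_current): list=[39, 35, 4, 7, 5, 3, 9, 6] cursor@35
After 4 (prev): list=[39, 35, 4, 7, 5, 3, 9, 6] cursor@39
After 5 (insert_before(29)): list=[29, 39, 35, 4, 7, 5, 3, 9, 6] cursor@39
After 6 (next): list=[29, 39, 35, 4, 7, 5, 3, 9, 6] cursor@35
After 7 (delete_current): list=[29, 39, 4, 7, 5, 3, 9, 6] cursor@4
After 8 (delete_current): list=[29, 39, 7, 5, 3, 9, 6] cursor@7
After 9 (prev): list=[29, 39, 7, 5, 3, 9, 6] cursor@39
After 10 (delete_current): list=[29, 7, 5, 3, 9, 6] cursor@7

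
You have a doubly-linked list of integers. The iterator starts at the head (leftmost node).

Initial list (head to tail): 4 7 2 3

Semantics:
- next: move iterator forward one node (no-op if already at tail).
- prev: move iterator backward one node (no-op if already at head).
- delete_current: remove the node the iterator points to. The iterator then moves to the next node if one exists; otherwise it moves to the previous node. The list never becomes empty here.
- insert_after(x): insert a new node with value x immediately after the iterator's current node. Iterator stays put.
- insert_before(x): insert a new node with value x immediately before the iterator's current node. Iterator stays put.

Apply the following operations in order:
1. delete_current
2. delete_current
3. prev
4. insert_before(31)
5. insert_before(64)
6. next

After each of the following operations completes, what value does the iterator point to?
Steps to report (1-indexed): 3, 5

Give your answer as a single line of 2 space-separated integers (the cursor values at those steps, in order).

After 1 (delete_current): list=[7, 2, 3] cursor@7
After 2 (delete_current): list=[2, 3] cursor@2
After 3 (prev): list=[2, 3] cursor@2
After 4 (insert_before(31)): list=[31, 2, 3] cursor@2
After 5 (insert_before(64)): list=[31, 64, 2, 3] cursor@2
After 6 (next): list=[31, 64, 2, 3] cursor@3

Answer: 2 2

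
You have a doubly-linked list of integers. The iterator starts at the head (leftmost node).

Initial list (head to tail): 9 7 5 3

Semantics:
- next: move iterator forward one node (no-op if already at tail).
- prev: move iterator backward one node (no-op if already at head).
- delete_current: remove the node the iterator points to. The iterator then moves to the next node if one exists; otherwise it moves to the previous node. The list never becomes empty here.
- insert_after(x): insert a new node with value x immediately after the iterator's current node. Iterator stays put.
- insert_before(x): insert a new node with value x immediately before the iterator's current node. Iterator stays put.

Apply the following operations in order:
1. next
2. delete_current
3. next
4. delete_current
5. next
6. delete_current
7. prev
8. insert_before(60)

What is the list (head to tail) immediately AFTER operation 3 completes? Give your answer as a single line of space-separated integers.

After 1 (next): list=[9, 7, 5, 3] cursor@7
After 2 (delete_current): list=[9, 5, 3] cursor@5
After 3 (next): list=[9, 5, 3] cursor@3

Answer: 9 5 3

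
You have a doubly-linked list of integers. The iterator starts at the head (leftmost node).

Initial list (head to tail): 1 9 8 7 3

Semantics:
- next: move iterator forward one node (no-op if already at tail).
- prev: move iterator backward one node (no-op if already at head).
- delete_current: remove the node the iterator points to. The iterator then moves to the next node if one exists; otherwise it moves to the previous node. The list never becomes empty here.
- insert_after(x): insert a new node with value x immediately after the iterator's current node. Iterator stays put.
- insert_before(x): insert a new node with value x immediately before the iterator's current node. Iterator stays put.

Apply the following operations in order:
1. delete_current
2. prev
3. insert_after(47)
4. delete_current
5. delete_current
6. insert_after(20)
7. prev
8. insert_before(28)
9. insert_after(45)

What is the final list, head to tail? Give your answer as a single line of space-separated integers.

After 1 (delete_current): list=[9, 8, 7, 3] cursor@9
After 2 (prev): list=[9, 8, 7, 3] cursor@9
After 3 (insert_after(47)): list=[9, 47, 8, 7, 3] cursor@9
After 4 (delete_current): list=[47, 8, 7, 3] cursor@47
After 5 (delete_current): list=[8, 7, 3] cursor@8
After 6 (insert_after(20)): list=[8, 20, 7, 3] cursor@8
After 7 (prev): list=[8, 20, 7, 3] cursor@8
After 8 (insert_before(28)): list=[28, 8, 20, 7, 3] cursor@8
After 9 (insert_after(45)): list=[28, 8, 45, 20, 7, 3] cursor@8

Answer: 28 8 45 20 7 3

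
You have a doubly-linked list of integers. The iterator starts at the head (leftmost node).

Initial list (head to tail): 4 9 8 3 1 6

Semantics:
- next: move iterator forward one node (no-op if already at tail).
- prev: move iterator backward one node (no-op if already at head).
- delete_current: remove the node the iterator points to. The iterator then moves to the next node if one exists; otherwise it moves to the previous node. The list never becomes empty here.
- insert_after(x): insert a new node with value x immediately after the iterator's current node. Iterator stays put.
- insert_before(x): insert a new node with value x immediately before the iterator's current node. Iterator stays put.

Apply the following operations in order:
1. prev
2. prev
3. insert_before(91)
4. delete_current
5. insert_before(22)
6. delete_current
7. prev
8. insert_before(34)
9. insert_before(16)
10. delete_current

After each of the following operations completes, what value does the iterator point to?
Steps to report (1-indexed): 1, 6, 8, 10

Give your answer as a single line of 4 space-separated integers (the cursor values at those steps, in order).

Answer: 4 8 22 8

Derivation:
After 1 (prev): list=[4, 9, 8, 3, 1, 6] cursor@4
After 2 (prev): list=[4, 9, 8, 3, 1, 6] cursor@4
After 3 (insert_before(91)): list=[91, 4, 9, 8, 3, 1, 6] cursor@4
After 4 (delete_current): list=[91, 9, 8, 3, 1, 6] cursor@9
After 5 (insert_before(22)): list=[91, 22, 9, 8, 3, 1, 6] cursor@9
After 6 (delete_current): list=[91, 22, 8, 3, 1, 6] cursor@8
After 7 (prev): list=[91, 22, 8, 3, 1, 6] cursor@22
After 8 (insert_before(34)): list=[91, 34, 22, 8, 3, 1, 6] cursor@22
After 9 (insert_before(16)): list=[91, 34, 16, 22, 8, 3, 1, 6] cursor@22
After 10 (delete_current): list=[91, 34, 16, 8, 3, 1, 6] cursor@8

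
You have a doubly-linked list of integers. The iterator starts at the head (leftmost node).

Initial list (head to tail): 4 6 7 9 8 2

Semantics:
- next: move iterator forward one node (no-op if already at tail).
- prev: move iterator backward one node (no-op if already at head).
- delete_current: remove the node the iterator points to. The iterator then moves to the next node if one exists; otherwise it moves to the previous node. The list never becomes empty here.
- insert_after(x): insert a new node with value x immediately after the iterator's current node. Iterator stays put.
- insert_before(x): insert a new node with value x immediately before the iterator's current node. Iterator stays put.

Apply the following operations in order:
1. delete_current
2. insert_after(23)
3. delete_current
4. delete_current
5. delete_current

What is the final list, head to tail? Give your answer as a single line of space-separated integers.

After 1 (delete_current): list=[6, 7, 9, 8, 2] cursor@6
After 2 (insert_after(23)): list=[6, 23, 7, 9, 8, 2] cursor@6
After 3 (delete_current): list=[23, 7, 9, 8, 2] cursor@23
After 4 (delete_current): list=[7, 9, 8, 2] cursor@7
After 5 (delete_current): list=[9, 8, 2] cursor@9

Answer: 9 8 2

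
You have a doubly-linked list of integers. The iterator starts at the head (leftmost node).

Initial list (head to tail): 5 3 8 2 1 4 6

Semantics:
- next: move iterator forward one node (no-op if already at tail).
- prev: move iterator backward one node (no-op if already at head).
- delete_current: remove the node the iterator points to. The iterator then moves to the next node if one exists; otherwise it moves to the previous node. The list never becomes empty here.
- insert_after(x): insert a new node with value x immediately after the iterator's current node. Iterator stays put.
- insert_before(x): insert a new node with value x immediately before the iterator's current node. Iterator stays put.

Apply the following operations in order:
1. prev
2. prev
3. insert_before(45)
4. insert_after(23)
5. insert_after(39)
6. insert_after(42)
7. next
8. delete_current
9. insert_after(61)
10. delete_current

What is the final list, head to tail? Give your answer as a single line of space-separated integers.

After 1 (prev): list=[5, 3, 8, 2, 1, 4, 6] cursor@5
After 2 (prev): list=[5, 3, 8, 2, 1, 4, 6] cursor@5
After 3 (insert_before(45)): list=[45, 5, 3, 8, 2, 1, 4, 6] cursor@5
After 4 (insert_after(23)): list=[45, 5, 23, 3, 8, 2, 1, 4, 6] cursor@5
After 5 (insert_after(39)): list=[45, 5, 39, 23, 3, 8, 2, 1, 4, 6] cursor@5
After 6 (insert_after(42)): list=[45, 5, 42, 39, 23, 3, 8, 2, 1, 4, 6] cursor@5
After 7 (next): list=[45, 5, 42, 39, 23, 3, 8, 2, 1, 4, 6] cursor@42
After 8 (delete_current): list=[45, 5, 39, 23, 3, 8, 2, 1, 4, 6] cursor@39
After 9 (insert_after(61)): list=[45, 5, 39, 61, 23, 3, 8, 2, 1, 4, 6] cursor@39
After 10 (delete_current): list=[45, 5, 61, 23, 3, 8, 2, 1, 4, 6] cursor@61

Answer: 45 5 61 23 3 8 2 1 4 6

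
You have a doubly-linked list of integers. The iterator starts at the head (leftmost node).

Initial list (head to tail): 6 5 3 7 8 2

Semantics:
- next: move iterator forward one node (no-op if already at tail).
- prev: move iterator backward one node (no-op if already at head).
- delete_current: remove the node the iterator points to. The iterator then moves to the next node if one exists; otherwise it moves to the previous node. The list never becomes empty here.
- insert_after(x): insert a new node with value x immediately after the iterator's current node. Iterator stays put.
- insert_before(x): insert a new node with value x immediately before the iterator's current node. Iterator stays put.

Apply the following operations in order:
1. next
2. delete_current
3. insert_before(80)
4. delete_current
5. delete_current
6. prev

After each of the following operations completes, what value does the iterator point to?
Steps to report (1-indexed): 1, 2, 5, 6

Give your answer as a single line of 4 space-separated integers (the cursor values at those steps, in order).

Answer: 5 3 8 80

Derivation:
After 1 (next): list=[6, 5, 3, 7, 8, 2] cursor@5
After 2 (delete_current): list=[6, 3, 7, 8, 2] cursor@3
After 3 (insert_before(80)): list=[6, 80, 3, 7, 8, 2] cursor@3
After 4 (delete_current): list=[6, 80, 7, 8, 2] cursor@7
After 5 (delete_current): list=[6, 80, 8, 2] cursor@8
After 6 (prev): list=[6, 80, 8, 2] cursor@80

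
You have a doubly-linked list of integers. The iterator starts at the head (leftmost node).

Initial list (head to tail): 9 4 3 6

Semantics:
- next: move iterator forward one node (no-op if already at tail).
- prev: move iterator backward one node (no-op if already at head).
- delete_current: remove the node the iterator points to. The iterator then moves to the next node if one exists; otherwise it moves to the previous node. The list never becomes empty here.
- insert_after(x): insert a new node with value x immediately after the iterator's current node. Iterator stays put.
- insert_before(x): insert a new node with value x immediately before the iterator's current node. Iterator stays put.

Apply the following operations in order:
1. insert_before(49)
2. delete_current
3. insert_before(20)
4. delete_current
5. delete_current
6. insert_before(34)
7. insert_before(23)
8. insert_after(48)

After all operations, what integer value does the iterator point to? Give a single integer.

After 1 (insert_before(49)): list=[49, 9, 4, 3, 6] cursor@9
After 2 (delete_current): list=[49, 4, 3, 6] cursor@4
After 3 (insert_before(20)): list=[49, 20, 4, 3, 6] cursor@4
After 4 (delete_current): list=[49, 20, 3, 6] cursor@3
After 5 (delete_current): list=[49, 20, 6] cursor@6
After 6 (insert_before(34)): list=[49, 20, 34, 6] cursor@6
After 7 (insert_before(23)): list=[49, 20, 34, 23, 6] cursor@6
After 8 (insert_after(48)): list=[49, 20, 34, 23, 6, 48] cursor@6

Answer: 6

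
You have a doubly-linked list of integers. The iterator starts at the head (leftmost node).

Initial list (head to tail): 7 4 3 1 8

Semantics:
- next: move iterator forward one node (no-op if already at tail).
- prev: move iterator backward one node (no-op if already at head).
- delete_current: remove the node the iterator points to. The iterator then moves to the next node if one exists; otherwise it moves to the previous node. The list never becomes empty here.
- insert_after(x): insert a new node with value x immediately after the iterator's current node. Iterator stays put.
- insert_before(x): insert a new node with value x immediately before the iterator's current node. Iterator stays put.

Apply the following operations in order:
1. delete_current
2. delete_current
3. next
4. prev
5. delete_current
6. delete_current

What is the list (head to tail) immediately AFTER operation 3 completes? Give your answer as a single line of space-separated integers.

Answer: 3 1 8

Derivation:
After 1 (delete_current): list=[4, 3, 1, 8] cursor@4
After 2 (delete_current): list=[3, 1, 8] cursor@3
After 3 (next): list=[3, 1, 8] cursor@1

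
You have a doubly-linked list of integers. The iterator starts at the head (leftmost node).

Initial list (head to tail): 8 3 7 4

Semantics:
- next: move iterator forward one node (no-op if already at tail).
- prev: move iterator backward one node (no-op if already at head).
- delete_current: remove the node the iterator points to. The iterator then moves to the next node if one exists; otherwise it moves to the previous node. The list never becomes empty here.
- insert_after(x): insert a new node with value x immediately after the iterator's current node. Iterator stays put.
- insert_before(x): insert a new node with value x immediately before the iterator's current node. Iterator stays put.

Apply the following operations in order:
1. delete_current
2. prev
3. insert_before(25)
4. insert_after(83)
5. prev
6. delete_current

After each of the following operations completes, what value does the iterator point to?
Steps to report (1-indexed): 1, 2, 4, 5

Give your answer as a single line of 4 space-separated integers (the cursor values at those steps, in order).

After 1 (delete_current): list=[3, 7, 4] cursor@3
After 2 (prev): list=[3, 7, 4] cursor@3
After 3 (insert_before(25)): list=[25, 3, 7, 4] cursor@3
After 4 (insert_after(83)): list=[25, 3, 83, 7, 4] cursor@3
After 5 (prev): list=[25, 3, 83, 7, 4] cursor@25
After 6 (delete_current): list=[3, 83, 7, 4] cursor@3

Answer: 3 3 3 25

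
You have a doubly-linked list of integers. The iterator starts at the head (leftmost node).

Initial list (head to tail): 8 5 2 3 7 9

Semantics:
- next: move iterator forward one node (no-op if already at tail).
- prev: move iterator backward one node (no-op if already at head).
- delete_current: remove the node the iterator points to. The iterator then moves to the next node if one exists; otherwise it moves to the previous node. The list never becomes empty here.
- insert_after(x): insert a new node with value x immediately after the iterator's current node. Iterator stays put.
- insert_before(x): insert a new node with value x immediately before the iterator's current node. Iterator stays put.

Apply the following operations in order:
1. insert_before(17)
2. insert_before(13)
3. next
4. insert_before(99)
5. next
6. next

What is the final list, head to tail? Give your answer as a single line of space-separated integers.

After 1 (insert_before(17)): list=[17, 8, 5, 2, 3, 7, 9] cursor@8
After 2 (insert_before(13)): list=[17, 13, 8, 5, 2, 3, 7, 9] cursor@8
After 3 (next): list=[17, 13, 8, 5, 2, 3, 7, 9] cursor@5
After 4 (insert_before(99)): list=[17, 13, 8, 99, 5, 2, 3, 7, 9] cursor@5
After 5 (next): list=[17, 13, 8, 99, 5, 2, 3, 7, 9] cursor@2
After 6 (next): list=[17, 13, 8, 99, 5, 2, 3, 7, 9] cursor@3

Answer: 17 13 8 99 5 2 3 7 9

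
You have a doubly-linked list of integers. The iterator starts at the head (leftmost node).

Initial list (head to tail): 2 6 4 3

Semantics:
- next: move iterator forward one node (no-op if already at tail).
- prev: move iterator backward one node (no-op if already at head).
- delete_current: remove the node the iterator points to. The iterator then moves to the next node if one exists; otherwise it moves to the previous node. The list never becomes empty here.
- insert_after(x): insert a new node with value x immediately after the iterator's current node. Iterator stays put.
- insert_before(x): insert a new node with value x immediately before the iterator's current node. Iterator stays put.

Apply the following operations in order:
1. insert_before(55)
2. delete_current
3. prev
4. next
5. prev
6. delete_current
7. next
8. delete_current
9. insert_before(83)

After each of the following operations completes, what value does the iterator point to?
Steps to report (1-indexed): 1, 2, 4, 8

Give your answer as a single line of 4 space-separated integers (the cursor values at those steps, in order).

Answer: 2 6 6 3

Derivation:
After 1 (insert_before(55)): list=[55, 2, 6, 4, 3] cursor@2
After 2 (delete_current): list=[55, 6, 4, 3] cursor@6
After 3 (prev): list=[55, 6, 4, 3] cursor@55
After 4 (next): list=[55, 6, 4, 3] cursor@6
After 5 (prev): list=[55, 6, 4, 3] cursor@55
After 6 (delete_current): list=[6, 4, 3] cursor@6
After 7 (next): list=[6, 4, 3] cursor@4
After 8 (delete_current): list=[6, 3] cursor@3
After 9 (insert_before(83)): list=[6, 83, 3] cursor@3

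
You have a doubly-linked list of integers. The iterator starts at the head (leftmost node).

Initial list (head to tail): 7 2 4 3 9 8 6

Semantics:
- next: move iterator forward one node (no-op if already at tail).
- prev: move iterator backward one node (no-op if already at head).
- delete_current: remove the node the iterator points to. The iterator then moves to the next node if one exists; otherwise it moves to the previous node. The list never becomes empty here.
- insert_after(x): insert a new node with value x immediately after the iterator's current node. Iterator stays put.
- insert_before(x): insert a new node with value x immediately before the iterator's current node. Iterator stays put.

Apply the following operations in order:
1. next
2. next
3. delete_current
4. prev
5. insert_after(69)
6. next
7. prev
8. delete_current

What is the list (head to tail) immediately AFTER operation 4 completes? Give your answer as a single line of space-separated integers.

Answer: 7 2 3 9 8 6

Derivation:
After 1 (next): list=[7, 2, 4, 3, 9, 8, 6] cursor@2
After 2 (next): list=[7, 2, 4, 3, 9, 8, 6] cursor@4
After 3 (delete_current): list=[7, 2, 3, 9, 8, 6] cursor@3
After 4 (prev): list=[7, 2, 3, 9, 8, 6] cursor@2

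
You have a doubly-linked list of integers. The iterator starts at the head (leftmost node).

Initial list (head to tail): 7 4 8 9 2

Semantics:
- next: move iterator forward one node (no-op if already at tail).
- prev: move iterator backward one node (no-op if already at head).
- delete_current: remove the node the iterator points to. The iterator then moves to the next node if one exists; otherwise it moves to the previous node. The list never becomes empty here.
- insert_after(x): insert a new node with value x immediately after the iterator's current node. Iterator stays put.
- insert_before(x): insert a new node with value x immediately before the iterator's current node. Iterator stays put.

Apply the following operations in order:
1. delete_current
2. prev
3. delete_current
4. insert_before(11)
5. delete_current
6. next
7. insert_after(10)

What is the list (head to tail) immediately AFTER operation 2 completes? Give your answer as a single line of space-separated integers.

Answer: 4 8 9 2

Derivation:
After 1 (delete_current): list=[4, 8, 9, 2] cursor@4
After 2 (prev): list=[4, 8, 9, 2] cursor@4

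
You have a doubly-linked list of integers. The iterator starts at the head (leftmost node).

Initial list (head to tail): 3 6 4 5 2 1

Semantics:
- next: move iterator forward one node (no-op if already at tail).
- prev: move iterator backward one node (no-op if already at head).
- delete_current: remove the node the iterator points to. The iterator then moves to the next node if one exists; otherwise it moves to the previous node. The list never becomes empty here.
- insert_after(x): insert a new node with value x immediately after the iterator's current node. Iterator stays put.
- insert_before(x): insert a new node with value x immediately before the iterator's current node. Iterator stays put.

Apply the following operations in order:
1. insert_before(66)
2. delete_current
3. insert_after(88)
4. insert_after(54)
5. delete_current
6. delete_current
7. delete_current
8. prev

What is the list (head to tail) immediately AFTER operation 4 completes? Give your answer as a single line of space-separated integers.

Answer: 66 6 54 88 4 5 2 1

Derivation:
After 1 (insert_before(66)): list=[66, 3, 6, 4, 5, 2, 1] cursor@3
After 2 (delete_current): list=[66, 6, 4, 5, 2, 1] cursor@6
After 3 (insert_after(88)): list=[66, 6, 88, 4, 5, 2, 1] cursor@6
After 4 (insert_after(54)): list=[66, 6, 54, 88, 4, 5, 2, 1] cursor@6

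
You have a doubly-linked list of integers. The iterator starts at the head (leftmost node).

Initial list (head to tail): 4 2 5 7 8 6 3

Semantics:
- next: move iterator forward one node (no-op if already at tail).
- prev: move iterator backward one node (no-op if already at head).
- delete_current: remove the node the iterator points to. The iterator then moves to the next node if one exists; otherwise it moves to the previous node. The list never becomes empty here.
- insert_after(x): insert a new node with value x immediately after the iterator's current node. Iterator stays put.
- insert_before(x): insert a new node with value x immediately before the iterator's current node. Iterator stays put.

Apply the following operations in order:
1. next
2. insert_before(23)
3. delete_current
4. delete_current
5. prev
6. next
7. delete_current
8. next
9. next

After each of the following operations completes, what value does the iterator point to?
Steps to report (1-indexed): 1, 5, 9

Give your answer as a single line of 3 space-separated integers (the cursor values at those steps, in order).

After 1 (next): list=[4, 2, 5, 7, 8, 6, 3] cursor@2
After 2 (insert_before(23)): list=[4, 23, 2, 5, 7, 8, 6, 3] cursor@2
After 3 (delete_current): list=[4, 23, 5, 7, 8, 6, 3] cursor@5
After 4 (delete_current): list=[4, 23, 7, 8, 6, 3] cursor@7
After 5 (prev): list=[4, 23, 7, 8, 6, 3] cursor@23
After 6 (next): list=[4, 23, 7, 8, 6, 3] cursor@7
After 7 (delete_current): list=[4, 23, 8, 6, 3] cursor@8
After 8 (next): list=[4, 23, 8, 6, 3] cursor@6
After 9 (next): list=[4, 23, 8, 6, 3] cursor@3

Answer: 2 23 3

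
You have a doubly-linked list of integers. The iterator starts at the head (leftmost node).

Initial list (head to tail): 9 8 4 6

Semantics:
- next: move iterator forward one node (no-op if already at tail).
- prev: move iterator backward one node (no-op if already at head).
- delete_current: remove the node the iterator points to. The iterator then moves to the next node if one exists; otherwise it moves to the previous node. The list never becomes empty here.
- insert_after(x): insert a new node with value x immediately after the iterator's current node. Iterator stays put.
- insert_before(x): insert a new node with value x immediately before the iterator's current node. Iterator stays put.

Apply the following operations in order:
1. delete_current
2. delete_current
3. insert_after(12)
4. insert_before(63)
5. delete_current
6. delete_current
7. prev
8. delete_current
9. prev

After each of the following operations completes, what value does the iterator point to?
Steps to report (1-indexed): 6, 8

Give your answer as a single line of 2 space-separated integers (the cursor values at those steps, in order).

After 1 (delete_current): list=[8, 4, 6] cursor@8
After 2 (delete_current): list=[4, 6] cursor@4
After 3 (insert_after(12)): list=[4, 12, 6] cursor@4
After 4 (insert_before(63)): list=[63, 4, 12, 6] cursor@4
After 5 (delete_current): list=[63, 12, 6] cursor@12
After 6 (delete_current): list=[63, 6] cursor@6
After 7 (prev): list=[63, 6] cursor@63
After 8 (delete_current): list=[6] cursor@6
After 9 (prev): list=[6] cursor@6

Answer: 6 6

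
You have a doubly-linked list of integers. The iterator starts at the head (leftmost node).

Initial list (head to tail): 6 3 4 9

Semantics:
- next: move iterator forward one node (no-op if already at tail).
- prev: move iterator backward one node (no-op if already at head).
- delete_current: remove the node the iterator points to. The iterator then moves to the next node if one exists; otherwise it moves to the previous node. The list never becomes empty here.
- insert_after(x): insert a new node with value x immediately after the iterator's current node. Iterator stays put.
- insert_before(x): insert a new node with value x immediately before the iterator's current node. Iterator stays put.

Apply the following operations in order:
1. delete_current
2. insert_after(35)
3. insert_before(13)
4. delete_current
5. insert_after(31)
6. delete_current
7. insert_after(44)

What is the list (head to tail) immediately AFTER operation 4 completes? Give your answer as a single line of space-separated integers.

After 1 (delete_current): list=[3, 4, 9] cursor@3
After 2 (insert_after(35)): list=[3, 35, 4, 9] cursor@3
After 3 (insert_before(13)): list=[13, 3, 35, 4, 9] cursor@3
After 4 (delete_current): list=[13, 35, 4, 9] cursor@35

Answer: 13 35 4 9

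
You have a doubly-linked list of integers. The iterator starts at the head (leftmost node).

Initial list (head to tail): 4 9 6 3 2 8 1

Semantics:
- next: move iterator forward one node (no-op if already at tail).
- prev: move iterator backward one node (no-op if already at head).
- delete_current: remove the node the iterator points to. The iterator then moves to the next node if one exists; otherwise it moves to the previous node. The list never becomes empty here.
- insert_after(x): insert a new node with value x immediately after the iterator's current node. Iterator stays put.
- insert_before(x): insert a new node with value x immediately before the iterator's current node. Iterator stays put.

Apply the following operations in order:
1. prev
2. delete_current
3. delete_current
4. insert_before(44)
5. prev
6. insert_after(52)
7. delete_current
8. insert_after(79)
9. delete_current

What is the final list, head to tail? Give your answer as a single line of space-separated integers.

After 1 (prev): list=[4, 9, 6, 3, 2, 8, 1] cursor@4
After 2 (delete_current): list=[9, 6, 3, 2, 8, 1] cursor@9
After 3 (delete_current): list=[6, 3, 2, 8, 1] cursor@6
After 4 (insert_before(44)): list=[44, 6, 3, 2, 8, 1] cursor@6
After 5 (prev): list=[44, 6, 3, 2, 8, 1] cursor@44
After 6 (insert_after(52)): list=[44, 52, 6, 3, 2, 8, 1] cursor@44
After 7 (delete_current): list=[52, 6, 3, 2, 8, 1] cursor@52
After 8 (insert_after(79)): list=[52, 79, 6, 3, 2, 8, 1] cursor@52
After 9 (delete_current): list=[79, 6, 3, 2, 8, 1] cursor@79

Answer: 79 6 3 2 8 1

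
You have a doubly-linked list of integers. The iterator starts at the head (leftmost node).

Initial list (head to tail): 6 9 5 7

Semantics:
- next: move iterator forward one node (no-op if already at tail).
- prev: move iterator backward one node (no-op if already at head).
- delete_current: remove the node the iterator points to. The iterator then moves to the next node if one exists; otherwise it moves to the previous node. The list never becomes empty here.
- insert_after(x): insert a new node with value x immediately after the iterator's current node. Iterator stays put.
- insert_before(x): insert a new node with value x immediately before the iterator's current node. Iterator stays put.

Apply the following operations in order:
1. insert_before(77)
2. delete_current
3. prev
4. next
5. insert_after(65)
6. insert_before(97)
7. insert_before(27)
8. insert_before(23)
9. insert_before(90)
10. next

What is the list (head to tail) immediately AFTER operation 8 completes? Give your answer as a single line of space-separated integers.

Answer: 77 97 27 23 9 65 5 7

Derivation:
After 1 (insert_before(77)): list=[77, 6, 9, 5, 7] cursor@6
After 2 (delete_current): list=[77, 9, 5, 7] cursor@9
After 3 (prev): list=[77, 9, 5, 7] cursor@77
After 4 (next): list=[77, 9, 5, 7] cursor@9
After 5 (insert_after(65)): list=[77, 9, 65, 5, 7] cursor@9
After 6 (insert_before(97)): list=[77, 97, 9, 65, 5, 7] cursor@9
After 7 (insert_before(27)): list=[77, 97, 27, 9, 65, 5, 7] cursor@9
After 8 (insert_before(23)): list=[77, 97, 27, 23, 9, 65, 5, 7] cursor@9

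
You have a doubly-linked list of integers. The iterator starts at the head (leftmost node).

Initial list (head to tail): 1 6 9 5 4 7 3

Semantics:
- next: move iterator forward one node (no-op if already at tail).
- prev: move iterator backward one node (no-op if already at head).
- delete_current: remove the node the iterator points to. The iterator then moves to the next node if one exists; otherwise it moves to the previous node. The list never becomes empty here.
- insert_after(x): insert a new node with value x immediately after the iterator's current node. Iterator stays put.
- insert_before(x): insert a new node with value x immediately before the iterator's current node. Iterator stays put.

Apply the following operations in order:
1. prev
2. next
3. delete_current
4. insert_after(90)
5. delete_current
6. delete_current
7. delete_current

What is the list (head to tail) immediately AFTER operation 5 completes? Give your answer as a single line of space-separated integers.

After 1 (prev): list=[1, 6, 9, 5, 4, 7, 3] cursor@1
After 2 (next): list=[1, 6, 9, 5, 4, 7, 3] cursor@6
After 3 (delete_current): list=[1, 9, 5, 4, 7, 3] cursor@9
After 4 (insert_after(90)): list=[1, 9, 90, 5, 4, 7, 3] cursor@9
After 5 (delete_current): list=[1, 90, 5, 4, 7, 3] cursor@90

Answer: 1 90 5 4 7 3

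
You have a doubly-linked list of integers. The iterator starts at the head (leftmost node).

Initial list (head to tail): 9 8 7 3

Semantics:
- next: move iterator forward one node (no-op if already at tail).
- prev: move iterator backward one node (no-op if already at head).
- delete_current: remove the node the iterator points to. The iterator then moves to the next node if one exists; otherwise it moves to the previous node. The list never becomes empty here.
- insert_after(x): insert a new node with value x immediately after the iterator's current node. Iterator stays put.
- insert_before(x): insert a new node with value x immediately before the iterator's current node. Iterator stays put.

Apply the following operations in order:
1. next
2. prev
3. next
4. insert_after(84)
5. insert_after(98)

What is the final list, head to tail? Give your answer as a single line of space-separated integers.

After 1 (next): list=[9, 8, 7, 3] cursor@8
After 2 (prev): list=[9, 8, 7, 3] cursor@9
After 3 (next): list=[9, 8, 7, 3] cursor@8
After 4 (insert_after(84)): list=[9, 8, 84, 7, 3] cursor@8
After 5 (insert_after(98)): list=[9, 8, 98, 84, 7, 3] cursor@8

Answer: 9 8 98 84 7 3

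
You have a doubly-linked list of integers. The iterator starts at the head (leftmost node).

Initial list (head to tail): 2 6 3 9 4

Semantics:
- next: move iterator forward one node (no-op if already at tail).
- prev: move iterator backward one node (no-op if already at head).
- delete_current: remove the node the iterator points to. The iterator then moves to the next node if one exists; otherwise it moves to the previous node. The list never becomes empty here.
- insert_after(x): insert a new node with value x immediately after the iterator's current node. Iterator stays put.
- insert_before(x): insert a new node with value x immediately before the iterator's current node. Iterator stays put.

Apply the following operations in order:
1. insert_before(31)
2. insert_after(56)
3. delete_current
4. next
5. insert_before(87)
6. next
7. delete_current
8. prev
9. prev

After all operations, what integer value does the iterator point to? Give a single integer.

After 1 (insert_before(31)): list=[31, 2, 6, 3, 9, 4] cursor@2
After 2 (insert_after(56)): list=[31, 2, 56, 6, 3, 9, 4] cursor@2
After 3 (delete_current): list=[31, 56, 6, 3, 9, 4] cursor@56
After 4 (next): list=[31, 56, 6, 3, 9, 4] cursor@6
After 5 (insert_before(87)): list=[31, 56, 87, 6, 3, 9, 4] cursor@6
After 6 (next): list=[31, 56, 87, 6, 3, 9, 4] cursor@3
After 7 (delete_current): list=[31, 56, 87, 6, 9, 4] cursor@9
After 8 (prev): list=[31, 56, 87, 6, 9, 4] cursor@6
After 9 (prev): list=[31, 56, 87, 6, 9, 4] cursor@87

Answer: 87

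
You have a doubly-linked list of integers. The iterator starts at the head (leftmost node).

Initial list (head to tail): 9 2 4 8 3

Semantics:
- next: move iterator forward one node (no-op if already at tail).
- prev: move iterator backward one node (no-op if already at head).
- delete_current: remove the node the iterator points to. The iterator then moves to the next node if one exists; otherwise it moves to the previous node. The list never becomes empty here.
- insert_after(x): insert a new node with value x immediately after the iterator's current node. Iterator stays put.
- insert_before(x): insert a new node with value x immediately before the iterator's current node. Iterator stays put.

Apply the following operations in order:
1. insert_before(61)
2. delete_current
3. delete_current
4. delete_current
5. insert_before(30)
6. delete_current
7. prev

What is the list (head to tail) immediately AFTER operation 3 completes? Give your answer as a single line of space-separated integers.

After 1 (insert_before(61)): list=[61, 9, 2, 4, 8, 3] cursor@9
After 2 (delete_current): list=[61, 2, 4, 8, 3] cursor@2
After 3 (delete_current): list=[61, 4, 8, 3] cursor@4

Answer: 61 4 8 3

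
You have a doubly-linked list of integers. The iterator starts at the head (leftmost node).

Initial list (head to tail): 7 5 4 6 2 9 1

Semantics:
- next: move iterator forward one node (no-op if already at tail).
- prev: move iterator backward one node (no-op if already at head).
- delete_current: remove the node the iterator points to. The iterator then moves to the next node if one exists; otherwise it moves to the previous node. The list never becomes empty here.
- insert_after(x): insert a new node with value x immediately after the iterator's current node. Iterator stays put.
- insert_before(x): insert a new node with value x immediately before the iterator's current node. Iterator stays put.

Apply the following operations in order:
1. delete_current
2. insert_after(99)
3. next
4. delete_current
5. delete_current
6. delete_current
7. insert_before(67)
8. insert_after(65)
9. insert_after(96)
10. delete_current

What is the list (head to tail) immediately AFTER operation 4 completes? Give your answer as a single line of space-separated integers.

Answer: 5 4 6 2 9 1

Derivation:
After 1 (delete_current): list=[5, 4, 6, 2, 9, 1] cursor@5
After 2 (insert_after(99)): list=[5, 99, 4, 6, 2, 9, 1] cursor@5
After 3 (next): list=[5, 99, 4, 6, 2, 9, 1] cursor@99
After 4 (delete_current): list=[5, 4, 6, 2, 9, 1] cursor@4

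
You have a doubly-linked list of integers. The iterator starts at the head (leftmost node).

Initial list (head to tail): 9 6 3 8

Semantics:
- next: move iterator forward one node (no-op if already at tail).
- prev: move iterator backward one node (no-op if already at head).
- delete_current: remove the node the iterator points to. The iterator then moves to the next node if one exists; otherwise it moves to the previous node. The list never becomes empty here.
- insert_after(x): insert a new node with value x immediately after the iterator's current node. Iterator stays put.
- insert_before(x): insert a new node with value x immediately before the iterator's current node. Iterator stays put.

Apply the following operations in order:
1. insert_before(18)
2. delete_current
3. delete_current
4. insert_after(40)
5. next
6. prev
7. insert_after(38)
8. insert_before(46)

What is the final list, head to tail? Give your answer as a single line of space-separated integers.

Answer: 18 46 3 38 40 8

Derivation:
After 1 (insert_before(18)): list=[18, 9, 6, 3, 8] cursor@9
After 2 (delete_current): list=[18, 6, 3, 8] cursor@6
After 3 (delete_current): list=[18, 3, 8] cursor@3
After 4 (insert_after(40)): list=[18, 3, 40, 8] cursor@3
After 5 (next): list=[18, 3, 40, 8] cursor@40
After 6 (prev): list=[18, 3, 40, 8] cursor@3
After 7 (insert_after(38)): list=[18, 3, 38, 40, 8] cursor@3
After 8 (insert_before(46)): list=[18, 46, 3, 38, 40, 8] cursor@3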